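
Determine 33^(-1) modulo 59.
Since 59 is prime, by Fermat 33^(-1) ≡ 33^{57} ≡ 34 mod 59. Verify: 33 × 34 = 1122 ≡ 1 mod 59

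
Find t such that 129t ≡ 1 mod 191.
Since 191 is prime, by Fermat 129^(-1) ≡ 129^{189} ≡ 77 mod 191. Verify: 129 × 77 = 9933 ≡ 1 mod 191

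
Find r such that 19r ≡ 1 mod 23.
Since 23 is prime, by Fermat 19^(-1) ≡ 19^{21} ≡ 17 mod 23. Verify: 19 × 17 = 323 ≡ 1 mod 23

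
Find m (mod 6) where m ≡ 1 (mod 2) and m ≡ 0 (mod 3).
M = 2 × 3 = 6. M₁ = 3, y₁ ≡ 1 (mod 2). M₂ = 2, y₂ ≡ 2 (mod 3). m = 1×3×1 + 0×2×2 ≡ 3 (mod 6)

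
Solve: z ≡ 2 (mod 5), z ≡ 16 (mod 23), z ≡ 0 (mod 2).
M = 5 × 23 × 2 = 230. M₁ = 46, y₁ ≡ 1 (mod 5). M₂ = 10, y₂ ≡ 7 (mod 23). M₃ = 115, y₃ ≡ 1 (mod 2). z = 2×46×1 + 16×10×7 + 0×115×1 ≡ 62 (mod 230)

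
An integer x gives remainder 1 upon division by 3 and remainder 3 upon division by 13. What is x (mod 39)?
M = 3 × 13 = 39. M₁ = 13, y₁ ≡ 1 (mod 3). M₂ = 3, y₂ ≡ 9 (mod 13). x = 1×13×1 + 3×3×9 ≡ 16 (mod 39)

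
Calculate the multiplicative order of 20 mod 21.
Powers of 20 mod 21: 20^1≡20, 20^2≡1. Order = 2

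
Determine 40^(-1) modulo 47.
Since 47 is prime, by Fermat 40^(-1) ≡ 40^{45} ≡ 20 mod 47. Verify: 40 × 20 = 800 ≡ 1 mod 47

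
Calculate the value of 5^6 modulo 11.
By repeated squaring (mod 11): 5^{1}≡5, 5^{2}≡3, 5^{4}≡9. Then 5^{6} = 5^{4+2} ≡ 9 × 3 ≡ 5 (mod 11)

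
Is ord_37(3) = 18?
Powers of 3 mod 37: 3^1≡3, 3^2≡9, 3^3≡27, 3^4≡7, 3^5≡21, 3^6≡26, 3^7≡4, 3^8≡12, 3^9≡36, 3^10≡34, 3^11≡28, 3^12≡10, 3^13≡30, 3^14≡16, 3^15≡11, 3^16≡33, 3^17≡25, 3^18≡1. First k with 3^k≡1 is k=18. Yes, ord_37(3) = 18.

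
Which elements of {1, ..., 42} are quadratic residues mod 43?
QRs mod 43: {1, 4, 6, 9, 10, 11, 13, 14, 15, 16, 17, 21, 23, 24, 25, 31, 35, 36, 38, 40, 41}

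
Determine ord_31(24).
Powers of 24 mod 31: 24^1≡24, 24^2≡18, 24^3≡29, 24^4≡14, 24^5≡26, 24^6≡4, 24^7≡3, 24^8≡10, 24^9≡23, 24^10≡25, 24^11≡11, 24^12≡16, 24^13≡12, 24^14≡9, 24^15≡30, 24^16≡7, 24^17≡13, 24^18≡2, 24^19≡17, 24^20≡5, 24^21≡27, 24^22≡28, 24^23≡21, 24^24≡8, 24^25≡6, 24^26≡20, 24^27≡15, 24^28≡19, 24^29≡22, 24^30≡1. So the order of 24 is 30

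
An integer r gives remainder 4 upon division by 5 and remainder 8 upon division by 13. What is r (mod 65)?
M = 5 × 13 = 65. M₁ = 13, y₁ ≡ 2 (mod 5). M₂ = 5, y₂ ≡ 8 (mod 13). r = 4×13×2 + 8×5×8 ≡ 34 (mod 65)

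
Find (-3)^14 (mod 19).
By repeated squaring (mod 19): (-3)^{1}≡16, (-3)^{2}≡9, (-3)^{4}≡5, (-3)^{8}≡6. Then (-3)^{14} = (-3)^{8+4+2} ≡ 6 × 5 × 9 ≡ 4 (mod 19)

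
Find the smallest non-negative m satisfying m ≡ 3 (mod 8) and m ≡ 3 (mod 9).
M = 8 × 9 = 72. M₁ = 9, y₁ ≡ 1 (mod 8). M₂ = 8, y₂ ≡ 8 (mod 9). m = 3×9×1 + 3×8×8 ≡ 3 (mod 72)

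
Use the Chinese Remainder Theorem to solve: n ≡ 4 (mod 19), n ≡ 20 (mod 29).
M = 19 × 29 = 551. M₁ = 29, y₁ ≡ 2 (mod 19). M₂ = 19, y₂ ≡ 26 (mod 29). n = 4×29×2 + 20×19×26 ≡ 194 (mod 551)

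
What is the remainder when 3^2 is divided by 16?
3^{2} = 9 ≡ 9 mod 16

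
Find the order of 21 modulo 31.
Powers of 21 mod 31: 21^1≡21, 21^2≡7, 21^3≡23, 21^4≡18, 21^5≡6, 21^6≡2, 21^7≡11, 21^8≡14, 21^9≡15, 21^10≡5, 21^11≡12, 21^12≡4, 21^13≡22, 21^14≡28, 21^15≡30, 21^16≡10, 21^17≡24, 21^18≡8, 21^19≡13, 21^20≡25, 21^21≡29, 21^22≡20, 21^23≡17, 21^24≡16, 21^25≡26, 21^26≡19, 21^27≡27, 21^28≡9, 21^29≡3, 21^30≡1. ord_31(21) = 30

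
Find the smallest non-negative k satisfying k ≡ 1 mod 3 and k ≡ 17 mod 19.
M = 3 × 19 = 57. M₁ = 19, y₁ ≡ 1 mod 3. M₂ = 3, y₂ ≡ 13 mod 19. k = 1×19×1 + 17×3×13 ≡ 55 mod 57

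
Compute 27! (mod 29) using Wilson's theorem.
(28)! = (27)! × (28) ≡ -1 (mod 29). So (27)! ≡ -1 × (28)^(-1) ≡ (-1)×(-1) = 1 (mod 29)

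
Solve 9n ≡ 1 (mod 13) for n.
Since 13 is prime, by Fermat 9^(-1) ≡ 9^{11} ≡ 3 (mod 13). Verify: 9 × 3 = 27 ≡ 1 (mod 13)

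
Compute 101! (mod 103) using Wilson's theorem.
(102)! = (101)! × (102) ≡ -1 (mod 103). So (101)! ≡ -1 × (102)^(-1) ≡ (-1)×(-1) = 1 (mod 103)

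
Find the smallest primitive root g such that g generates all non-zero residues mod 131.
g = 2. Powers: [2, 4, 8, 16, 32, 64, 128, 125, 119, 107, ...] generates all 130 non-zero residues.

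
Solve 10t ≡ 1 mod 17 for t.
Since 17 is prime, by Fermat 10^(-1) ≡ 10^{15} ≡ 12 mod 17. Verify: 10 × 12 = 120 ≡ 1 mod 17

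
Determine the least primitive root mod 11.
g = 2. Powers: [2, 4, 8, 5, 10, 9, ...] generates all 10 non-zero residues.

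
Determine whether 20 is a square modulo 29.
By Euler's criterion: 20^{14} ≡ 1 (mod 29). Since this equals 1, 20 is a QR.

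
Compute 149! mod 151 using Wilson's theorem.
(150)! = (149)! × (150) ≡ -1 mod 151. So (149)! ≡ -1 × (150)^(-1) ≡ (-1)×(-1) = 1 mod 151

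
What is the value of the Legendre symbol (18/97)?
(18/97) = 18^{48} mod 97 = 1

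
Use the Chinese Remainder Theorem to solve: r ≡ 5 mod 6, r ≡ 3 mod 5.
M = 6 × 5 = 30. M₁ = 5, y₁ ≡ 5 mod 6. M₂ = 6, y₂ ≡ 1 mod 5. r = 5×5×5 + 3×6×1 ≡ 23 mod 30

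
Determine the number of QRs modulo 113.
Exactly half the non-zero residues mod a prime are QRs: (113-1)/2 = 56.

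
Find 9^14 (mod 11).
Using Fermat: 9^{10} ≡ 1 (mod 11). 14 ≡ 4 (mod 10). So 9^{14} ≡ 9^{4} ≡ 5 (mod 11)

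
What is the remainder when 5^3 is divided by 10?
5^{3} = 125 ≡ 5 (mod 10)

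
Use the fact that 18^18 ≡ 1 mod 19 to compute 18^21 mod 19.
By Fermat: 18^{18} ≡ 1 mod 19. So 18^{21} = 18^{18} · 18^{3} ≡ 18^{3} ≡ 18 mod 19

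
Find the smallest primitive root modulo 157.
g = 5. Powers: [5, 25, 125, 154, 142, 82, 96, 9, 45, ...] generates all 156 non-zero residues.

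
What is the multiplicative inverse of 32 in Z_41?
Since 41 is prime, by Fermat 32^(-1) ≡ 32^{39} ≡ 9 (mod 41). Verify: 32 × 9 = 288 ≡ 1 (mod 41)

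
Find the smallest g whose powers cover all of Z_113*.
g = 3. Powers: [3, 9, 27, 81, 17, 51, 40, ...] generates all 112 non-zero residues.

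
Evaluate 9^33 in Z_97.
By repeated squaring mod 97: 9^{1}≡9, 9^{2}≡81, 9^{4}≡62, 9^{8}≡61, 9^{16}≡35, 9^{32}≡61. Then 9^{33} = 9^{32+1} ≡ 61 × 9 ≡ 64 mod 97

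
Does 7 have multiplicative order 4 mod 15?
Powers of 7 mod 15: 7^1≡7, 7^2≡4, 7^3≡13, 7^4≡1. First k with 7^k≡1 is k=4. Yes, ord_15(7) = 4.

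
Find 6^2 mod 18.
6^{2} = 36 ≡ 0 mod 18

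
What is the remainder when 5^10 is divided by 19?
By repeated squaring mod 19: 5^{1}≡5, 5^{2}≡6, 5^{4}≡17, 5^{8}≡4. Then 5^{10} = 5^{8+2} ≡ 4 × 6 ≡ 5 mod 19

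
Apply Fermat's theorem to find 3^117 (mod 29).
By Fermat: 3^{28} ≡ 1 (mod 29). 117 = 4×28 + 5. So 3^{117} ≡ 3^{5} ≡ 11 (mod 29)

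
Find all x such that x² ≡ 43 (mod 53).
The square roots of 43 mod 53 are 34 and 19. Verify: 34² = 1156 ≡ 43 (mod 53)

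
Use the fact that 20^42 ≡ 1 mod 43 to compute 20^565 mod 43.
By Fermat: 20^{42} ≡ 1 mod 43. 565 ≡ 19 mod 42. So 20^{565} ≡ 20^{19} ≡ 33 mod 43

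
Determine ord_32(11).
Powers of 11 mod 32: 11^1≡11, 11^2≡25, 11^3≡19, 11^4≡17, 11^5≡27, 11^6≡9, 11^7≡3, 11^8≡1. So the order of 11 is 8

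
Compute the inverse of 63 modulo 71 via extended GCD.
Extended GCD: 63(-9) + 71(8) = 1. So 63^(-1) ≡ -9 ≡ 62 (mod 71). Verify: 63 × 62 = 3906 ≡ 1 (mod 71)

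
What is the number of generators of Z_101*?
There are φ(101-1) = φ(100) = 40 primitive roots modulo 101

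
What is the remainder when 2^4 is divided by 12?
2^{4} = 16 ≡ 4 mod 12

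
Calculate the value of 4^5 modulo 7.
By repeated squaring (mod 7): 4^{1}≡4, 4^{2}≡2, 4^{4}≡4. Then 4^{5} = 4^{4+1} ≡ 4 × 4 ≡ 2 (mod 7)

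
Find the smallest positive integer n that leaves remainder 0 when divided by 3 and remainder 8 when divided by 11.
M = 3 × 11 = 33. M₁ = 11, y₁ ≡ 2 mod 3. M₂ = 3, y₂ ≡ 4 mod 11. n = 0×11×2 + 8×3×4 ≡ 30 mod 33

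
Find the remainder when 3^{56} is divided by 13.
By Fermat: 3^{12} ≡ 1 (mod 13). 56 = 4×12 + 8. So 3^{56} ≡ 3^{8} ≡ 9 (mod 13)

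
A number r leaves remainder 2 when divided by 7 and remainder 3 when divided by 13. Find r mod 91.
M = 7 × 13 = 91. M₁ = 13, y₁ ≡ 6 mod 7. M₂ = 7, y₂ ≡ 2 mod 13. r = 2×13×6 + 3×7×2 ≡ 16 mod 91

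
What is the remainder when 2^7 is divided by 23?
By repeated squaring (mod 23): 2^{1}≡2, 2^{2}≡4, 2^{4}≡16. Then 2^{7} = 2^{4+2+1} ≡ 16 × 4 × 2 ≡ 13 (mod 23)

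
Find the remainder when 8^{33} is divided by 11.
By Fermat: 8^{10} ≡ 1 mod 11. 33 = 3×10 + 3. So 8^{33} ≡ 8^{3} ≡ 6 mod 11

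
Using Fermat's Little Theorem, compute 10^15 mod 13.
By Fermat: 10^{12} ≡ 1 mod 13. So 10^{15} = 10^{12} · 10^{3} ≡ 10^{3} ≡ 12 mod 13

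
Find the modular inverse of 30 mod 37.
Since 37 is prime, by Fermat 30^(-1) ≡ 30^{35} ≡ 21 mod 37. Verify: 30 × 21 = 630 ≡ 1 mod 37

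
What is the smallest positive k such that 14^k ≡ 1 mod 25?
Powers of 14 mod 25: 14^1≡14, 14^2≡21, 14^3≡19, 14^4≡16, 14^5≡24, 14^6≡11, 14^7≡4, 14^8≡6, 14^9≡9, 14^10≡1. ord_25(14) = 10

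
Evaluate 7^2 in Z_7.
7^{2} = 49 ≡ 0 (mod 7)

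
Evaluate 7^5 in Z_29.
By repeated squaring (mod 29): 7^{1}≡7, 7^{2}≡20, 7^{4}≡23. Then 7^{5} = 7^{4+1} ≡ 23 × 7 ≡ 16 (mod 29)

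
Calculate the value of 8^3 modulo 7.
8^{3} = 512 ≡ 1 mod 7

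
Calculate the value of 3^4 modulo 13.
3^{4} = 81 ≡ 3 mod 13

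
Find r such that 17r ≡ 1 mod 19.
Since 19 is prime, by Fermat 17^(-1) ≡ 17^{17} ≡ 9 mod 19. Verify: 17 × 9 = 153 ≡ 1 mod 19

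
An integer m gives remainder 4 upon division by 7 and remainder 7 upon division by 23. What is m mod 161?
M = 7 × 23 = 161. M₁ = 23, y₁ ≡ 4 mod 7. M₂ = 7, y₂ ≡ 10 mod 23. m = 4×23×4 + 7×7×10 ≡ 53 mod 161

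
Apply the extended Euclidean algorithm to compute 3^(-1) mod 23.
Extended GCD: 3(8) + 23(-1) = 1. So 3^(-1) ≡ 8 (mod 23). Verify: 3 × 8 = 24 ≡ 1 (mod 23)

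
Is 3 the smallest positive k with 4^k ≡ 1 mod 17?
Powers of 4 mod 17: 4^1≡4, 4^2≡16, 4^3≡13, 4^4≡1. 4^3≡13≢1, so ord ≠ 3. No, the actual order is 4.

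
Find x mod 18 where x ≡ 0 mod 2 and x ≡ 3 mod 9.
M = 2 × 9 = 18. M₁ = 9, y₁ ≡ 1 mod 2. M₂ = 2, y₂ ≡ 5 mod 9. x = 0×9×1 + 3×2×5 ≡ 12 mod 18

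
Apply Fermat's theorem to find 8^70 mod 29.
By Fermat: 8^{28} ≡ 1 mod 29. 70 = 2×28 + 14. So 8^{70} ≡ 8^{14} ≡ 28 mod 29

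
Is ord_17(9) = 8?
Powers of 9 mod 17: 9^1≡9, 9^2≡13, 9^3≡15, 9^4≡16, 9^5≡8, 9^6≡4, 9^7≡2, 9^8≡1. First k with 9^k≡1 is k=8. Yes, ord_17(9) = 8.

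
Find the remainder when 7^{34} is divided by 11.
By Fermat: 7^{10} ≡ 1 mod 11. 34 = 3×10 + 4. So 7^{34} ≡ 7^{4} ≡ 3 mod 11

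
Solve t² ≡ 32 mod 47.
The square roots of 32 mod 47 are 28 and 19. Verify: 28² = 784 ≡ 32 mod 47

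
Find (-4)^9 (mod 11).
By repeated squaring (mod 11): (-4)^{1}≡7, (-4)^{2}≡5, (-4)^{4}≡3, (-4)^{8}≡9. Then (-4)^{9} = (-4)^{8+1} ≡ 9 × 7 ≡ 8 (mod 11)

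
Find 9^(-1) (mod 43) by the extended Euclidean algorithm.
Extended GCD: 9(-19) + 43(4) = 1. So 9^(-1) ≡ -19 ≡ 24 (mod 43). Verify: 9 × 24 = 216 ≡ 1 (mod 43)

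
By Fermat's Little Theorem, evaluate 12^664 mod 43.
By Fermat: 12^{42} ≡ 1 (mod 43). 664 ≡ 34 (mod 42). So 12^{664} ≡ 12^{34} ≡ 40 (mod 43)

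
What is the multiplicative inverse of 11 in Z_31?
Since 31 is prime, by Fermat 11^(-1) ≡ 11^{29} ≡ 17 (mod 31). Verify: 11 × 17 = 187 ≡ 1 (mod 31)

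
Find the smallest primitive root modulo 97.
g = 5. Powers: [5, 25, 28, 43, 21, 8, 40, 6, ...] generates all 96 non-zero residues.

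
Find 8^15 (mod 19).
By repeated squaring (mod 19): 8^{1}≡8, 8^{2}≡7, 8^{4}≡11, 8^{8}≡7. Then 8^{15} = 8^{8+4+2+1} ≡ 7 × 11 × 7 × 8 ≡ 18 (mod 19)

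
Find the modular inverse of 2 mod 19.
Since 19 is prime, by Fermat 2^(-1) ≡ 2^{17} ≡ 10 (mod 19). Verify: 2 × 10 = 20 ≡ 1 (mod 19)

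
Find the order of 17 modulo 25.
Powers of 17 mod 25: 17^1≡17, 17^2≡14, 17^3≡13, 17^4≡21, 17^5≡7, 17^6≡19, 17^7≡23, 17^8≡16, 17^9≡22, 17^10≡24, 17^11≡8, 17^12≡11, 17^13≡12, 17^14≡4, 17^15≡18, 17^16≡6, 17^17≡2, 17^18≡9, 17^19≡3, 17^20≡1. Order = 20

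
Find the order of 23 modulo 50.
Powers of 23 mod 50: 23^1≡23, 23^2≡29, 23^3≡17, 23^4≡41, 23^5≡43, 23^6≡39, 23^7≡47, 23^8≡31, 23^9≡13, 23^10≡49, 23^11≡27, 23^12≡21, 23^13≡33, 23^14≡9, 23^15≡7, 23^16≡11, 23^17≡3, 23^18≡19, 23^19≡37, 23^20≡1. So the order of 23 is 20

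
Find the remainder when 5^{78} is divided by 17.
By Fermat: 5^{16} ≡ 1 mod 17. 78 = 4×16 + 14. So 5^{78} ≡ 5^{14} ≡ 15 mod 17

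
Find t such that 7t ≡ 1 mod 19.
Since 19 is prime, by Fermat 7^(-1) ≡ 7^{17} ≡ 11 mod 19. Verify: 7 × 11 = 77 ≡ 1 mod 19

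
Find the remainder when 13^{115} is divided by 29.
By Fermat: 13^{28} ≡ 1 mod 29. 115 = 4×28 + 3. So 13^{115} ≡ 13^{3} ≡ 22 mod 29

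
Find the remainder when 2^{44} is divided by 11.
By Fermat: 2^{10} ≡ 1 (mod 11). 44 = 4×10 + 4. So 2^{44} ≡ 2^{4} ≡ 5 (mod 11)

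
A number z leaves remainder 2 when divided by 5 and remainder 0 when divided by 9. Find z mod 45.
M = 5 × 9 = 45. M₁ = 9, y₁ ≡ 4 mod 5. M₂ = 5, y₂ ≡ 2 mod 9. z = 2×9×4 + 0×5×2 ≡ 27 mod 45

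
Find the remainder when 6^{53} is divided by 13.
By Fermat: 6^{12} ≡ 1 mod 13. 53 = 4×12 + 5. So 6^{53} ≡ 6^{5} ≡ 2 mod 13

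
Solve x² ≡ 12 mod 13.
The square roots of 12 mod 13 are 8 and 5. Verify: 8² = 64 ≡ 12 mod 13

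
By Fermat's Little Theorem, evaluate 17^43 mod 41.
By Fermat: 17^{40} ≡ 1 (mod 41). So 17^{43} = 17^{40} · 17^{3} ≡ 17^{3} ≡ 34 (mod 41)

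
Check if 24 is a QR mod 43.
By Euler's criterion: 24^{21} ≡ 1 mod 43. Since this equals 1, 24 is a QR.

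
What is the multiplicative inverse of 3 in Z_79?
Since 79 is prime, by Fermat 3^(-1) ≡ 3^{77} ≡ 53 mod 79. Verify: 3 × 53 = 159 ≡ 1 mod 79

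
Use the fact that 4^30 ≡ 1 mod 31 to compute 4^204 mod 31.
By Fermat: 4^{30} ≡ 1 mod 31. 204 ≡ 24 mod 30. So 4^{204} ≡ 4^{24} ≡ 8 mod 31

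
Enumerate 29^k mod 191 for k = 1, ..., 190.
29^1, 29^2, ..., 29^{190} mod 191: [29, 77, 132, 8, 41, 43, 101, 64, 137, 153, 44, 130, 141, 78, 161, 85, 173, 51, 142, 107, 47, 26, 181, 92, 185, 17, 111, 163, 143, 136, 124, 158, 189, 133, 37, 118, 175, 109, 105, 180, 63, 108, 76, 103, 122, 100, 35, 60, 21, 36, 89, 98, 168, 97, 139, 20, 7, 12, 157, 160, 56, 96, 110, 134, 66, 4, 116, 117, 146, 32, 164, 172, 22, 65, 166, 39, 176, 138, 182, 121, 71, 149, 119, 13, 186, 46, 188, 104, 151, 177, 167, 68, 62, 79, 190, 162, 114, 59, 183, 150, 148, 90, 127, 54, 38, 147, 61, 50, 113, 30, 106, 18, 140, 49, 84, 144, 165, 10, 99, 6, 174, 80, 28, 48, 55, 67, 33, 2, 58, 154, 73, 16, 82, 86, 11, 128, 83, 115, 88, 69, 91, 156, 131, 170, 155, 102, 93, 23, 94, 52, 171, 184, 179, 34, 31, 135, 95, 81, 57, 125, 187, 75, 74, 45, 159, 27, 19, 169, 126, 25, 152, 15, 53, 9, 70, 120, 42, 72, 178, 5, 145, 3, 87, 40, 14, 24, 123, 129, 112, 1]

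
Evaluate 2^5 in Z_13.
By repeated squaring mod 13: 2^{1}≡2, 2^{2}≡4, 2^{4}≡3. Then 2^{5} = 2^{4+1} ≡ 3 × 2 ≡ 6 mod 13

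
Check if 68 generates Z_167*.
ord_167(68) divides 166. For each prime q|166: 68^{83}≡166, 68^{2}≡115, none ≡ 1. So 68 has order 166 and is a primitive root mod 167.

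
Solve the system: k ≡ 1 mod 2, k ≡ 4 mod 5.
M = 2 × 5 = 10. M₁ = 5, y₁ ≡ 1 mod 2. M₂ = 2, y₂ ≡ 3 mod 5. k = 1×5×1 + 4×2×3 ≡ 9 mod 10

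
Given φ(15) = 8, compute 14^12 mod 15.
By Euler: 14^{8} ≡ 1 mod 15 since gcd(14, 15) = 1. 12 = 1×8 + 4. So 14^{12} ≡ 14^{4} ≡ 1 mod 15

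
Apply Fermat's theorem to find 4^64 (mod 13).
By Fermat: 4^{12} ≡ 1 (mod 13). 64 = 5×12 + 4. So 4^{64} ≡ 4^{4} ≡ 9 (mod 13)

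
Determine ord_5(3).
Powers of 3 mod 5: 3^1≡3, 3^2≡4, 3^3≡2, 3^4≡1. So the order of 3 is 4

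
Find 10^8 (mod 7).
Using Fermat: 10^{6} ≡ 1 (mod 7). 8 ≡ 2 (mod 6). So 10^{8} ≡ 10^{2} ≡ 2 (mod 7)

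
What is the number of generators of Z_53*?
Number of primitive roots mod 53 = φ(p-1) = φ(52) = 24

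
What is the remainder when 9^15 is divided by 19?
By repeated squaring (mod 19): 9^{1}≡9, 9^{2}≡5, 9^{4}≡6, 9^{8}≡17. Then 9^{15} = 9^{8+4+2+1} ≡ 17 × 6 × 5 × 9 ≡ 11 (mod 19)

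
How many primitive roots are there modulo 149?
There are φ(149-1) = φ(148) = 72 primitive roots modulo 149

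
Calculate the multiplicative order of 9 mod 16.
Powers of 9 mod 16: 9^1≡9, 9^2≡1. So the order of 9 is 2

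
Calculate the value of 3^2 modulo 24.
3^{2} = 9 ≡ 9 (mod 24)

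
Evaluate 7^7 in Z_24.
By repeated squaring mod 24: 7^{1}≡7, 7^{2}≡1, 7^{4}≡1. Then 7^{7} = 7^{4+2+1} ≡ 1 × 1 × 7 ≡ 7 mod 24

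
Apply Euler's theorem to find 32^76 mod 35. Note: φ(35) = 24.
By Euler: 32^{24} ≡ 1 mod 35 since gcd(32, 35) = 1. 76 = 3×24 + 4. So 32^{76} ≡ 32^{4} ≡ 11 mod 35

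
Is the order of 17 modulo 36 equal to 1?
Powers of 17 mod 36: 17^1≡17, 17^2≡1. 17^1≡17≢1, so ord ≠ 1. No, the actual order is 2.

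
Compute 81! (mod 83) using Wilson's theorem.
(82)! = (81)! × (82) ≡ -1 (mod 83). So (81)! ≡ -1 × (82)^(-1) ≡ (-1)×(-1) = 1 (mod 83)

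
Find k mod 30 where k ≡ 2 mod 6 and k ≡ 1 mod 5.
M = 6 × 5 = 30. M₁ = 5, y₁ ≡ 5 mod 6. M₂ = 6, y₂ ≡ 1 mod 5. k = 2×5×5 + 1×6×1 ≡ 26 mod 30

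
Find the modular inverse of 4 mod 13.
Since 13 is prime, by Fermat 4^(-1) ≡ 4^{11} ≡ 10 (mod 13). Verify: 4 × 10 = 40 ≡ 1 (mod 13)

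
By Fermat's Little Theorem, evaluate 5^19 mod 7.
By Fermat: 5^{6} ≡ 1 (mod 7). 19 = 3×6 + 1. So 5^{19} ≡ 5^{1} ≡ 5 (mod 7)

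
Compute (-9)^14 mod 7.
Using Fermat: (-9)^{6} ≡ 1 mod 7. 14 ≡ 2 mod 6. So (-9)^{14} ≡ (-9)^{2} ≡ 4 mod 7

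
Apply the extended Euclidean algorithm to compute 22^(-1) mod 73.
Extended GCD: 22(10) + 73(-3) = 1. So 22^(-1) ≡ 10 (mod 73). Verify: 22 × 10 = 220 ≡ 1 (mod 73)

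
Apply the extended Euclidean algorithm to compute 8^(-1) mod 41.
Extended GCD: 8(-5) + 41(1) = 1. So 8^(-1) ≡ -5 ≡ 36 (mod 41). Verify: 8 × 36 = 288 ≡ 1 (mod 41)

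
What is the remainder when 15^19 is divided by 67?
By repeated squaring (mod 67): 15^{1}≡15, 15^{2}≡24, 15^{4}≡40, 15^{8}≡59, 15^{16}≡64. Then 15^{19} = 15^{16+2+1} ≡ 64 × 24 × 15 ≡ 59 (mod 67)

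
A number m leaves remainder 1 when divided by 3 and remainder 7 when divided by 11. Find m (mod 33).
M = 3 × 11 = 33. M₁ = 11, y₁ ≡ 2 (mod 3). M₂ = 3, y₂ ≡ 4 (mod 11). m = 1×11×2 + 7×3×4 ≡ 7 (mod 33)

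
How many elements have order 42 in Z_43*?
There are φ(43-1) = φ(42) = 12 primitive roots modulo 43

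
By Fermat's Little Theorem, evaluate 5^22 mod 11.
By Fermat: 5^{10} ≡ 1 (mod 11). 22 = 2×10 + 2. So 5^{22} ≡ 5^{2} ≡ 3 (mod 11)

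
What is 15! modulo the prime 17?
(16)! = (15)! × (16) ≡ -1 mod 17. So (15)! ≡ -1 × (16)^(-1) ≡ (-1)×(-1) = 1 mod 17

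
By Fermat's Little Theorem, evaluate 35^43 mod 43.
By Fermat: 35^{42} ≡ 1 mod 43. So 35^{43} = 35^{42} · 35^{1} ≡ 35^{1} ≡ 35 mod 43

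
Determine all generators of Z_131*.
There are φ(130) = 48 primitive roots mod 131: {2, 6, 8, 10, 14, 17, 22, 23, 26, 29, 30, 31, 37, 40, 50, 54, 56, 57, 66, 67, 72, 76, 82, 83, 85, 87, 88, 90, 93, 95, 96, 97, 98, 103, 104, 106, 110, 111, 115, 116, 118, 119, 120, 122, 124, 126, 127, 128}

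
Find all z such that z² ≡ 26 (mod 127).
The square roots of 26 mod 127 are 36 and 91. Verify: 36² = 1296 ≡ 26 (mod 127)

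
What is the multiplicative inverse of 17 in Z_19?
Since 19 is prime, by Fermat 17^(-1) ≡ 17^{17} ≡ 9 (mod 19). Verify: 17 × 9 = 153 ≡ 1 (mod 19)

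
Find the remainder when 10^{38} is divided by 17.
By Fermat: 10^{16} ≡ 1 (mod 17). 38 = 2×16 + 6. So 10^{38} ≡ 10^{6} ≡ 9 (mod 17)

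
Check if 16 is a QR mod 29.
By Euler's criterion: 16^{14} ≡ 1 (mod 29). Since this equals 1, 16 is a QR.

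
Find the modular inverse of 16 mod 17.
Since 17 is prime, by Fermat 16^(-1) ≡ 16^{15} ≡ 16 mod 17. Verify: 16 × 16 = 256 ≡ 1 mod 17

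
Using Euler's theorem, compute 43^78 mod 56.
By Euler: 43^{24} ≡ 1 (mod 56) since gcd(43, 56) = 1. 78 = 3×24 + 6. So 43^{78} ≡ 43^{6} ≡ 1 (mod 56)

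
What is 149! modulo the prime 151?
(150)! = (149)! × (150) ≡ -1 mod 151. So (149)! ≡ -1 × (150)^(-1) ≡ (-1)×(-1) = 1 mod 151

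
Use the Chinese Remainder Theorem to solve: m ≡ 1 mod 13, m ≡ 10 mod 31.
M = 13 × 31 = 403. M₁ = 31, y₁ ≡ 8 mod 13. M₂ = 13, y₂ ≡ 12 mod 31. m = 1×31×8 + 10×13×12 ≡ 196 mod 403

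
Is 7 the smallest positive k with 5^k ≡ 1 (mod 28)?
Powers of 5 mod 28: 5^1≡5, 5^2≡25, 5^3≡13, 5^4≡9, 5^5≡17, 5^6≡1. Already 5^6≡1, so the order is 6 < 7. No, the actual order is 6.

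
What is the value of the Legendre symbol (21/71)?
(21/71) = 21^{35} mod 71 = -1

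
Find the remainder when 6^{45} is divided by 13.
By Fermat: 6^{12} ≡ 1 mod 13. 45 = 3×12 + 9. So 6^{45} ≡ 6^{9} ≡ 5 mod 13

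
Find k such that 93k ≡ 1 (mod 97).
Since 97 is prime, by Fermat 93^(-1) ≡ 93^{95} ≡ 24 (mod 97). Verify: 93 × 24 = 2232 ≡ 1 (mod 97)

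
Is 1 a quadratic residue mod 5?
By Euler's criterion: 1^{2} ≡ 1 mod 5. Since this equals 1, 1 is a QR.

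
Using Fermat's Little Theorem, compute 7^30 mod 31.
By Fermat's Little Theorem, 7^{30} ≡ 1 (mod 31) since 31 is prime and gcd(7, 31) = 1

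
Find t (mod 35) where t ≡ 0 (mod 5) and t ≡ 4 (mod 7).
M = 5 × 7 = 35. M₁ = 7, y₁ ≡ 3 (mod 5). M₂ = 5, y₂ ≡ 3 (mod 7). t = 0×7×3 + 4×5×3 ≡ 25 (mod 35)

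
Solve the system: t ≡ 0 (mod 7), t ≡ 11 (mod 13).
M = 7 × 13 = 91. M₁ = 13, y₁ ≡ 6 (mod 7). M₂ = 7, y₂ ≡ 2 (mod 13). t = 0×13×6 + 11×7×2 ≡ 63 (mod 91)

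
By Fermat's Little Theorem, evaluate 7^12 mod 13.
By Fermat's Little Theorem, 7^{12} ≡ 1 (mod 13) since 13 is prime and gcd(7, 13) = 1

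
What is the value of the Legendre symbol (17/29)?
(17/29) = 17^{14} mod 29 = -1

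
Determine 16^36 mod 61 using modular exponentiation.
By repeated squaring (mod 61): 16^{1}≡16, 16^{2}≡12, 16^{4}≡22, 16^{8}≡57, 16^{16}≡16, 16^{32}≡12. Then 16^{36} = 16^{32+4} ≡ 12 × 22 ≡ 20 (mod 61)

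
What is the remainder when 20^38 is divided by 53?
By repeated squaring mod 53: 20^{1}≡20, 20^{2}≡29, 20^{4}≡46, 20^{8}≡49, 20^{16}≡16, 20^{32}≡44. Then 20^{38} = 20^{32+4+2} ≡ 44 × 46 × 29 ≡ 25 mod 53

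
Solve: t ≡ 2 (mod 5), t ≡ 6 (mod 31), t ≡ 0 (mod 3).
M = 5 × 31 × 3 = 465. M₁ = 93, y₁ ≡ 2 (mod 5). M₂ = 15, y₂ ≡ 29 (mod 31). M₃ = 155, y₃ ≡ 2 (mod 3). t = 2×93×2 + 6×15×29 + 0×155×2 ≡ 192 (mod 465)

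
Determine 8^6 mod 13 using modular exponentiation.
By repeated squaring (mod 13): 8^{1}≡8, 8^{2}≡12, 8^{4}≡1. Then 8^{6} = 8^{4+2} ≡ 1 × 12 ≡ 12 (mod 13)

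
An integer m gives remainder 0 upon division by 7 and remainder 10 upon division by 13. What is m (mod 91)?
M = 7 × 13 = 91. M₁ = 13, y₁ ≡ 6 (mod 7). M₂ = 7, y₂ ≡ 2 (mod 13). m = 0×13×6 + 10×7×2 ≡ 49 (mod 91)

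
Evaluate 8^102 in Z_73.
Using Fermat: 8^{72} ≡ 1 mod 73. 102 ≡ 30 mod 72. So 8^{102} ≡ 8^{30} ≡ 1 mod 73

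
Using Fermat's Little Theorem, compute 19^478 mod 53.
By Fermat: 19^{52} ≡ 1 mod 53. 478 ≡ 10 mod 52. So 19^{478} ≡ 19^{10} ≡ 11 mod 53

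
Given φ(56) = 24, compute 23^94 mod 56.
By Euler: 23^{24} ≡ 1 (mod 56) since gcd(23, 56) = 1. 94 = 3×24 + 22. So 23^{94} ≡ 23^{22} ≡ 9 (mod 56)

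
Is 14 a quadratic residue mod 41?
By Euler's criterion: 14^{20} ≡ 40 (mod 41). Since this equals -1 (≡ 40), 14 is not a QR.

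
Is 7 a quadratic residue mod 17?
By Euler's criterion: 7^{8} ≡ 16 (mod 17). Since this equals -1 (≡ 16), 7 is not a QR.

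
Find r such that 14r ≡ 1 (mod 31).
Since 31 is prime, by Fermat 14^(-1) ≡ 14^{29} ≡ 20 (mod 31). Verify: 14 × 20 = 280 ≡ 1 (mod 31)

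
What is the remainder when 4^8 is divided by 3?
Using Fermat: 4^{2} ≡ 1 mod 3. 8 ≡ 0 mod 2. So 4^{8} ≡ 4^{0} ≡ 1 mod 3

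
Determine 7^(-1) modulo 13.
Since 13 is prime, by Fermat 7^(-1) ≡ 7^{11} ≡ 2 mod 13. Verify: 7 × 2 = 14 ≡ 1 mod 13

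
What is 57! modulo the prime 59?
(58)! = (57)! × (58) ≡ -1 (mod 59). So (57)! ≡ -1 × (58)^(-1) ≡ (-1)×(-1) = 1 (mod 59)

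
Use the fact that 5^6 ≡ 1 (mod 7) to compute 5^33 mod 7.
By Fermat: 5^{6} ≡ 1 (mod 7). 33 = 5×6 + 3. So 5^{33} ≡ 5^{3} ≡ 6 (mod 7)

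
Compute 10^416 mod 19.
Using Fermat: 10^{18} ≡ 1 mod 19. 416 ≡ 2 mod 18. So 10^{416} ≡ 10^{2} ≡ 5 mod 19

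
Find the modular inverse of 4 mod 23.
Since 23 is prime, by Fermat 4^(-1) ≡ 4^{21} ≡ 6 mod 23. Verify: 4 × 6 = 24 ≡ 1 mod 23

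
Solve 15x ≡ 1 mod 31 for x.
Since 31 is prime, by Fermat 15^(-1) ≡ 15^{29} ≡ 29 mod 31. Verify: 15 × 29 = 435 ≡ 1 mod 31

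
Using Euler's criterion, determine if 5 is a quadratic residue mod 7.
By Euler's criterion: 5^{3} ≡ 6 (mod 7). Since this equals -1 (≡ 6), 5 is not a QR.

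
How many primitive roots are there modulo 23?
A prime p has φ(p-1) primitive roots; here φ(22) = 10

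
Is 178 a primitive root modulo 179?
178^{2} ≡ 1 (mod 179) and 2 < 178, so ord_179(178) = 2 ≠ 178 and 178 is not a primitive root.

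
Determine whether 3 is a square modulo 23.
By Euler's criterion: 3^{11} ≡ 1 (mod 23). Since this equals 1, 3 is a QR.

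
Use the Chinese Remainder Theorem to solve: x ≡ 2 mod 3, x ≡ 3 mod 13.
M = 3 × 13 = 39. M₁ = 13, y₁ ≡ 1 mod 3. M₂ = 3, y₂ ≡ 9 mod 13. x = 2×13×1 + 3×3×9 ≡ 29 mod 39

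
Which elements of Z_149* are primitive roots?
There are φ(148) = 72 primitive roots mod 149: {2, 3, 8, 10, 11, 12, 13, 14, 15, 18, 21, 23, 27, 32, 34, 38, 40, 41, 43, 48, 50, 51, 52, 55, 56, 57, 58, 59, 60, 62, 65, 66, 70, 71, 72, 74, 75, 77, 78, 79, 83, 84, 87, 89, 90, 91, 92, 93, 94, 97, 98, 99, 101, 106, 108, 109, 111, 115, 117, 122, 126, 128, 131, 134, 135, 136, 137, 138, 139, 141, 146, 147}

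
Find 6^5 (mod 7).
By repeated squaring (mod 7): 6^{1}≡6, 6^{2}≡1, 6^{4}≡1. Then 6^{5} = 6^{4+1} ≡ 1 × 6 ≡ 6 (mod 7)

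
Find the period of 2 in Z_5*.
Powers of 2 mod 5: 2^1≡2, 2^2≡4, 2^3≡3, 2^4≡1. ord_5(2) = 4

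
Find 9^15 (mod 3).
By repeated squaring (mod 3): 9^{1}≡0, 9^{2}≡0, 9^{4}≡0, 9^{8}≡0. Then 9^{15} = 9^{8+4+2+1} ≡ 0 × 0 × 0 × 0 ≡ 0 (mod 3)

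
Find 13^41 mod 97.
By repeated squaring mod 97: 13^{1}≡13, 13^{2}≡72, 13^{4}≡43, 13^{8}≡6, 13^{16}≡36, 13^{32}≡35. Then 13^{41} = 13^{32+8+1} ≡ 35 × 6 × 13 ≡ 14 mod 97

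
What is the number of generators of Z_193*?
A prime p has φ(p-1) primitive roots; here φ(192) = 64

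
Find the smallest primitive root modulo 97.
g = 5. Powers: [5, 25, 28, 43, 21, 8, 40, 6, ...] generates all 96 non-zero residues.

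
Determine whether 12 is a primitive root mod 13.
12^{2} ≡ 1 mod 13 and 2 < 12, so ord_13(12) = 2 ≠ 12 and 12 is not a primitive root.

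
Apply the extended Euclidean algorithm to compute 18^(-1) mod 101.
Extended GCD: 18(-28) + 101(5) = 1. So 18^(-1) ≡ -28 ≡ 73 mod 101. Verify: 18 × 73 = 1314 ≡ 1 mod 101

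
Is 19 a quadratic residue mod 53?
By Euler's criterion: 19^{26} ≡ 52 (mod 53). Since this equals -1 (≡ 52), 19 is not a QR.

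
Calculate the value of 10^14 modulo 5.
By repeated squaring mod 5: 10^{1}≡0, 10^{2}≡0, 10^{4}≡0, 10^{8}≡0. Then 10^{14} = 10^{8+4+2} ≡ 0 × 0 × 0 ≡ 0 mod 5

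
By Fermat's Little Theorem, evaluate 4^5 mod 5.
By Fermat: 4^{4} ≡ 1 mod 5. So 4^{5} = 4^{4} · 4^{1} ≡ 4^{1} ≡ 4 mod 5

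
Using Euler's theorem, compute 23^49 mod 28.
By Euler: 23^{12} ≡ 1 (mod 28) since gcd(23, 28) = 1. 49 = 4×12 + 1. So 23^{49} ≡ 23^{1} ≡ 23 (mod 28)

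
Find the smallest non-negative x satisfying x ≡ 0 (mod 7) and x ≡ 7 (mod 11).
M = 7 × 11 = 77. M₁ = 11, y₁ ≡ 2 (mod 7). M₂ = 7, y₂ ≡ 8 (mod 11). x = 0×11×2 + 7×7×8 ≡ 7 (mod 77)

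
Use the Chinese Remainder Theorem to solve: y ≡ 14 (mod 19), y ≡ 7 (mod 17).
M = 19 × 17 = 323. M₁ = 17, y₁ ≡ 9 (mod 19). M₂ = 19, y₂ ≡ 9 (mod 17). y = 14×17×9 + 7×19×9 ≡ 109 (mod 323)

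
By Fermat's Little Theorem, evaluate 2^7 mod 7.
By Fermat: 2^{6} ≡ 1 (mod 7). So 2^{7} = 2^{6} · 2^{1} ≡ 2^{1} ≡ 2 (mod 7)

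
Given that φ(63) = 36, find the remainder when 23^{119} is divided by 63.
By Euler: 23^{36} ≡ 1 mod 63 since gcd(23, 63) = 1. 119 = 3×36 + 11. So 23^{119} ≡ 23^{11} ≡ 11 mod 63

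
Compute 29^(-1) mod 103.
Since 103 is prime, by Fermat 29^(-1) ≡ 29^{101} ≡ 32 mod 103. Verify: 29 × 32 = 928 ≡ 1 mod 103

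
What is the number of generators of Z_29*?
A prime p has φ(p-1) primitive roots; here φ(28) = 12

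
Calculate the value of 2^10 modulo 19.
By repeated squaring mod 19: 2^{1}≡2, 2^{2}≡4, 2^{4}≡16, 2^{8}≡9. Then 2^{10} = 2^{8+2} ≡ 9 × 4 ≡ 17 mod 19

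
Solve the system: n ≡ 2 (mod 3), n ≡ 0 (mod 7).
M = 3 × 7 = 21. M₁ = 7, y₁ ≡ 1 (mod 3). M₂ = 3, y₂ ≡ 5 (mod 7). n = 2×7×1 + 0×3×5 ≡ 14 (mod 21)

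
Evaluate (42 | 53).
(42/53) = 42^{26} mod 53 = 1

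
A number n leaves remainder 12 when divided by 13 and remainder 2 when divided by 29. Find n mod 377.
M = 13 × 29 = 377. M₁ = 29, y₁ ≡ 9 mod 13. M₂ = 13, y₂ ≡ 9 mod 29. n = 12×29×9 + 2×13×9 ≡ 350 mod 377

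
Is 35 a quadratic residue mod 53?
By Euler's criterion: 35^{26} ≡ 52 (mod 53). Since this equals -1 (≡ 52), 35 is not a QR.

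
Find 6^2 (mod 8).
6^{2} = 36 ≡ 4 (mod 8)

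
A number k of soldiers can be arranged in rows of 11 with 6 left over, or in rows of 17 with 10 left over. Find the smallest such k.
M = 11 × 17 = 187. M₁ = 17, y₁ ≡ 2 mod 11. M₂ = 11, y₂ ≡ 14 mod 17. k = 6×17×2 + 10×11×14 ≡ 61 mod 187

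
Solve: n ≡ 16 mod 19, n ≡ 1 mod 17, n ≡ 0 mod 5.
M = 19 × 17 × 5 = 1615. M₁ = 85, y₁ ≡ 17 mod 19. M₂ = 95, y₂ ≡ 12 mod 17. M₃ = 323, y₃ ≡ 2 mod 5. n = 16×85×17 + 1×95×12 + 0×323×2 ≡ 35 mod 1615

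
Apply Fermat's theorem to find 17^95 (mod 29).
By Fermat: 17^{28} ≡ 1 (mod 29). 95 = 3×28 + 11. So 17^{95} ≡ 17^{11} ≡ 12 (mod 29)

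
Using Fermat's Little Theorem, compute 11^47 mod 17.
By Fermat: 11^{16} ≡ 1 mod 17. 47 = 2×16 + 15. So 11^{47} ≡ 11^{15} ≡ 14 mod 17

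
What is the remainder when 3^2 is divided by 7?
3^{2} = 9 ≡ 2 (mod 7)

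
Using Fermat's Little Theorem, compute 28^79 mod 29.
By Fermat: 28^{28} ≡ 1 (mod 29). 79 = 2×28 + 23. So 28^{79} ≡ 28^{23} ≡ 28 (mod 29)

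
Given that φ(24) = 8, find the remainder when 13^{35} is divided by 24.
By Euler: 13^{8} ≡ 1 (mod 24) since gcd(13, 24) = 1. 35 = 4×8 + 3. So 13^{35} ≡ 13^{3} ≡ 13 (mod 24)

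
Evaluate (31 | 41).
(31/41) = 31^{20} mod 41 = 1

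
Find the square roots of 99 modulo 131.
The square roots of 99 mod 131 are 112 and 19. Verify: 112² = 12544 ≡ 99 mod 131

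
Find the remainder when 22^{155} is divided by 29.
By Fermat: 22^{28} ≡ 1 mod 29. 155 = 5×28 + 15. So 22^{155} ≡ 22^{15} ≡ 22 mod 29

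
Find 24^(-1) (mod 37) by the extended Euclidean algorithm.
Extended GCD: 24(17) + 37(-11) = 1. So 24^(-1) ≡ 17 (mod 37). Verify: 24 × 17 = 408 ≡ 1 (mod 37)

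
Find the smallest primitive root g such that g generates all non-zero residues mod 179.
g = 2. Powers: [2, 4, 8, 16, 32, 64, 128, 77, 154, 129, ...] generates all 178 non-zero residues.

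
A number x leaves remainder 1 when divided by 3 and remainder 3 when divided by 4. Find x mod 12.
M = 3 × 4 = 12. M₁ = 4, y₁ ≡ 1 mod 3. M₂ = 3, y₂ ≡ 3 mod 4. x = 1×4×1 + 3×3×3 ≡ 7 mod 12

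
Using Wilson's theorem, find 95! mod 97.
(96)! = (95)! × (96) ≡ -1 mod 97. So (95)! ≡ -1 × (96)^(-1) ≡ (-1)×(-1) = 1 mod 97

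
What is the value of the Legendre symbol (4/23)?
(4/23) = 4^{11} mod 23 = 1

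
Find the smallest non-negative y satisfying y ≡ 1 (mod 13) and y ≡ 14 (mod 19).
M = 13 × 19 = 247. M₁ = 19, y₁ ≡ 11 (mod 13). M₂ = 13, y₂ ≡ 3 (mod 19). y = 1×19×11 + 14×13×3 ≡ 14 (mod 247)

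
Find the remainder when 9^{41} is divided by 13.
By Fermat: 9^{12} ≡ 1 mod 13. 41 = 3×12 + 5. So 9^{41} ≡ 9^{5} ≡ 3 mod 13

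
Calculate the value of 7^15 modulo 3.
Using Fermat: 7^{2} ≡ 1 (mod 3). 15 ≡ 1 (mod 2). So 7^{15} ≡ 7^{1} ≡ 1 (mod 3)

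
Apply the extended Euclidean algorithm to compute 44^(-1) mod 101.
Extended GCD: 44(-39) + 101(17) = 1. So 44^(-1) ≡ -39 ≡ 62 mod 101. Verify: 44 × 62 = 2728 ≡ 1 mod 101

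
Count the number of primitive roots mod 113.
A prime p has φ(p-1) primitive roots; here φ(112) = 48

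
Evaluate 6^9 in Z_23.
By repeated squaring mod 23: 6^{1}≡6, 6^{2}≡13, 6^{4}≡8, 6^{8}≡18. Then 6^{9} = 6^{8+1} ≡ 18 × 6 ≡ 16 mod 23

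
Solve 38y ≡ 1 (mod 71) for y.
Since 71 is prime, by Fermat 38^(-1) ≡ 38^{69} ≡ 43 (mod 71). Verify: 38 × 43 = 1634 ≡ 1 (mod 71)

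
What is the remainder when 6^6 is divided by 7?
Using Fermat: 6^{6} ≡ 1 (mod 7). 6 ≡ 0 (mod 6). So 6^{6} ≡ 6^{0} ≡ 1 (mod 7)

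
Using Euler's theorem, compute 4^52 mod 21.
By Euler: 4^{12} ≡ 1 (mod 21) since gcd(4, 21) = 1. 52 = 4×12 + 4. So 4^{52} ≡ 4^{4} ≡ 4 (mod 21)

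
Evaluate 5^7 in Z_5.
By repeated squaring (mod 5): 5^{1}≡0, 5^{2}≡0, 5^{4}≡0. Then 5^{7} = 5^{4+2+1} ≡ 0 × 0 × 0 ≡ 0 (mod 5)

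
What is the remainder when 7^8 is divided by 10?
By repeated squaring mod 10: 7^{1}≡7, 7^{2}≡9, 7^{4}≡1, 7^{8}≡1. So 7^{8} ≡ 1 mod 10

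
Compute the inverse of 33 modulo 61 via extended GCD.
Extended GCD: 33(-24) + 61(13) = 1. So 33^(-1) ≡ -24 ≡ 37 (mod 61). Verify: 33 × 37 = 1221 ≡ 1 (mod 61)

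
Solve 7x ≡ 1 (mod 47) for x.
Since 47 is prime, by Fermat 7^(-1) ≡ 7^{45} ≡ 27 (mod 47). Verify: 7 × 27 = 189 ≡ 1 (mod 47)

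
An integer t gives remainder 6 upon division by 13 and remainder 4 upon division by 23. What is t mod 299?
M = 13 × 23 = 299. M₁ = 23, y₁ ≡ 4 mod 13. M₂ = 13, y₂ ≡ 16 mod 23. t = 6×23×4 + 4×13×16 ≡ 188 mod 299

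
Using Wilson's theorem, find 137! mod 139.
(138)! = (137)! × (138) ≡ -1 (mod 139). So (137)! ≡ -1 × (138)^(-1) ≡ (-1)×(-1) = 1 (mod 139)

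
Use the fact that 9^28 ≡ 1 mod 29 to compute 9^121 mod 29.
By Fermat: 9^{28} ≡ 1 mod 29. 121 = 4×28 + 9. So 9^{121} ≡ 9^{9} ≡ 6 mod 29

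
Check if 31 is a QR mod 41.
By Euler's criterion: 31^{20} ≡ 1 (mod 41). Since this equals 1, 31 is a QR.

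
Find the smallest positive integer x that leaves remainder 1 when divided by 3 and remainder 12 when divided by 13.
M = 3 × 13 = 39. M₁ = 13, y₁ ≡ 1 (mod 3). M₂ = 3, y₂ ≡ 9 (mod 13). x = 1×13×1 + 12×3×9 ≡ 25 (mod 39)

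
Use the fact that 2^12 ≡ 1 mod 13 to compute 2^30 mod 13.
By Fermat: 2^{12} ≡ 1 mod 13. 30 = 2×12 + 6. So 2^{30} ≡ 2^{6} ≡ 12 mod 13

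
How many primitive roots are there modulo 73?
Number of primitive roots mod 73 = φ(p-1) = φ(72) = 24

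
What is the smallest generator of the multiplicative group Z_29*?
g = 2. For each prime q|28: 2^{14}≡28, 2^{4}≡16, none ≡ 1, so ord_29(2) = 28 and 2 is a primitive root.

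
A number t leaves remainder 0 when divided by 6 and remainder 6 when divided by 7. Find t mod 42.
M = 6 × 7 = 42. M₁ = 7, y₁ ≡ 1 mod 6. M₂ = 6, y₂ ≡ 6 mod 7. t = 0×7×1 + 6×6×6 ≡ 6 mod 42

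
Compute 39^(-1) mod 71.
Since 71 is prime, by Fermat 39^(-1) ≡ 39^{69} ≡ 51 mod 71. Verify: 39 × 51 = 1989 ≡ 1 mod 71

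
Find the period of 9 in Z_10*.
Powers of 9 mod 10: 9^1≡9, 9^2≡1. So the order of 9 is 2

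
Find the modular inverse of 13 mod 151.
Since 151 is prime, by Fermat 13^(-1) ≡ 13^{149} ≡ 93 mod 151. Verify: 13 × 93 = 1209 ≡ 1 mod 151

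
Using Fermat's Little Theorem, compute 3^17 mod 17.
By Fermat: 3^{16} ≡ 1 (mod 17). So 3^{17} = 3^{16} · 3^{1} ≡ 3^{1} ≡ 3 (mod 17)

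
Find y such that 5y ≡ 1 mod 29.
Since 29 is prime, by Fermat 5^(-1) ≡ 5^{27} ≡ 6 mod 29. Verify: 5 × 6 = 30 ≡ 1 mod 29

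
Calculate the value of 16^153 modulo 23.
Using Fermat: 16^{22} ≡ 1 mod 23. 153 ≡ 21 mod 22. So 16^{153} ≡ 16^{21} ≡ 13 mod 23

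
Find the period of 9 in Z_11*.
Powers of 9 mod 11: 9^1≡9, 9^2≡4, 9^3≡3, 9^4≡5, 9^5≡1. So the order of 9 is 5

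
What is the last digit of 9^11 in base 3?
By repeated squaring mod 3: 9^{1}≡0, 9^{2}≡0, 9^{4}≡0, 9^{8}≡0. Then 9^{11} = 9^{8+2+1} ≡ 0 × 0 × 0 ≡ 0 mod 3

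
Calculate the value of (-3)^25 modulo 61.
By repeated squaring (mod 61): (-3)^{1}≡58, (-3)^{2}≡9, (-3)^{4}≡20, (-3)^{8}≡34, (-3)^{16}≡58. Then (-3)^{25} = (-3)^{16+8+1} ≡ 58 × 34 × 58 ≡ 1 (mod 61)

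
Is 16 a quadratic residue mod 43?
By Euler's criterion: 16^{21} ≡ 1 (mod 43). Since this equals 1, 16 is a QR.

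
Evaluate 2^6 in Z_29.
By repeated squaring mod 29: 2^{1}≡2, 2^{2}≡4, 2^{4}≡16. Then 2^{6} = 2^{4+2} ≡ 16 × 4 ≡ 6 mod 29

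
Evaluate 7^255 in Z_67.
Using Fermat: 7^{66} ≡ 1 mod 67. 255 ≡ 57 mod 66. So 7^{255} ≡ 7^{57} ≡ 53 mod 67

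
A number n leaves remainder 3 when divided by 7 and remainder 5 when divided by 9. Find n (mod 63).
M = 7 × 9 = 63. M₁ = 9, y₁ ≡ 4 (mod 7). M₂ = 7, y₂ ≡ 4 (mod 9). n = 3×9×4 + 5×7×4 ≡ 59 (mod 63)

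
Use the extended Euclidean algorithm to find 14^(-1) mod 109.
Extended GCD: 14(39) + 109(-5) = 1. So 14^(-1) ≡ 39 mod 109. Verify: 14 × 39 = 546 ≡ 1 mod 109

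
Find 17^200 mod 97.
Using Fermat: 17^{96} ≡ 1 mod 97. 200 ≡ 8 mod 96. So 17^{200} ≡ 17^{8} ≡ 16 mod 97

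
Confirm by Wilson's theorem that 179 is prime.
(178)! mod 179 = 178. Since this equals -1 (mod 179), Wilson confirms 179 is prime.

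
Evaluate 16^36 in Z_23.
Using Fermat: 16^{22} ≡ 1 mod 23. 36 ≡ 14 mod 22. So 16^{36} ≡ 16^{14} ≡ 2 mod 23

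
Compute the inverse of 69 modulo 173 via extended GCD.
Extended GCD: 69(-5) + 173(2) = 1. So 69^(-1) ≡ -5 ≡ 168 mod 173. Verify: 69 × 168 = 11592 ≡ 1 mod 173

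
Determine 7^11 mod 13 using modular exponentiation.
By repeated squaring (mod 13): 7^{1}≡7, 7^{2}≡10, 7^{4}≡9, 7^{8}≡3. Then 7^{11} = 7^{8+2+1} ≡ 3 × 10 × 7 ≡ 2 (mod 13)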